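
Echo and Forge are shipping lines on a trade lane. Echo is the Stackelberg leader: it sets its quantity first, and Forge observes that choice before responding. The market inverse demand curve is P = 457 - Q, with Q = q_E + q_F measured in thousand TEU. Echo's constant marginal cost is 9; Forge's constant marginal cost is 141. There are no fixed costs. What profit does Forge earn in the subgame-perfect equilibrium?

Solve by backward induction. Given q_E, the follower Forge maximises π_F = (457 - q_E - q_F)q_F - 141q_F.
Follower FOC: 316 - q_E - 2q_F = 0, so q_F(q_E) = (316 - q_E)/2.
The leader anticipates this reaction. Substituting into P = 457 - Q gives P = 299 - (1/2)q_E, so π_E = (299 - (1/2)q_E)q_E - 9q_E.
Maximising: ∂π_E/∂q_E = 290 - q_E = 0, giving q_E = 290.
Then q_F = (316 - 290)/2 = 13.
Price P = 457 - 303 = 154.
Forge's profit: (154 - 141)·13 = 169.

169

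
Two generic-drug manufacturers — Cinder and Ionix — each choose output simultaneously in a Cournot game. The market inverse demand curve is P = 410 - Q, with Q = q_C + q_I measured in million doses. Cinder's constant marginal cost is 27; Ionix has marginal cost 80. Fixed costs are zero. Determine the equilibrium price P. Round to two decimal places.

Cinder's profit: π_C = (410 - Q)q_C - (27q_C). Setting ∂π_C/∂q_C = 0: 383 - 2q_C - (q_I) = 0.
Ionix's first-order condition: 330 - 2q_I - (q_C) = 0.
Rearranging gives the reaction functions q_C = (383 - q_I)/2 and q_I = (330 - q_C)/2.
Solving the pair: q_C = 436/3, q_I = 277/3.
Total output Q = 713/3, so price P = 410 - 713/3 = 517/3.

172.33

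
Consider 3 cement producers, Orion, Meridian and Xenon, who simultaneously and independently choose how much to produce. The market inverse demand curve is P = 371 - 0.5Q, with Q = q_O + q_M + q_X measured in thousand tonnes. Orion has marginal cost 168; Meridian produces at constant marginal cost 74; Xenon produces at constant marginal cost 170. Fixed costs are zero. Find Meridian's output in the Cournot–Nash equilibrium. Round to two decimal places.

243.50

Orion's profit: π_O = (371 - 0.5Q)q_O - (168q_O). Setting ∂π_O/∂q_O = 0: 203 - q_O - (1/2)(q_M + q_X) = 0.
Meridian's profit: π_M = (371 - 0.5Q)q_M - (74q_M). Setting ∂π_M/∂q_M = 0: 297 - q_M - (1/2)(q_O + q_X) = 0.
Xenon's first-order condition: 201 - q_X - (1/2)(q_O + q_M) = 0.
Summing all 3 equations gives 701 − 2Q = 0, hence Q = 701/2.
Back-substituting: q_O = (203 − 701/4)/(1/2) = 111/2, q_M = (297 − 701/4)/(1/2) = 487/2, q_X = (201 − 701/4)/(1/2) = 103/2.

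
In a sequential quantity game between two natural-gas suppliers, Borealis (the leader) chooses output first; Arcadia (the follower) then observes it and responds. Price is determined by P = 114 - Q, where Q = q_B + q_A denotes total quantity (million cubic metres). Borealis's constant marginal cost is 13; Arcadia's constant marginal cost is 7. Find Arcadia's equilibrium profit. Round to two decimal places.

Solve by backward induction. Given q_B, the follower Arcadia maximises π_A = (114 - q_B - q_A)q_A - 7q_A.
∂π_A/∂q_A = 107 - q_B - 2q_A = 0 gives the reaction function q_A = (107 - q_B)/2.
Borealis substitutes q_A(q_B) into its own profit: π_B = q_B(114 - q_B - (107 - q_B)/2) - 13q_B = (121/2 - (1/2)q_B)q_B - 13q_B.
The leader's first-order condition 95/2 - q_B = 0 yields q_B = 95/2.
Then q_A = (107 - 95/2)/2 = 119/4.
Price P = 114 - 309/4 = 147/4.
Arcadia's profit: (147/4 - 7)·(119/4) = 885.0625.

885.06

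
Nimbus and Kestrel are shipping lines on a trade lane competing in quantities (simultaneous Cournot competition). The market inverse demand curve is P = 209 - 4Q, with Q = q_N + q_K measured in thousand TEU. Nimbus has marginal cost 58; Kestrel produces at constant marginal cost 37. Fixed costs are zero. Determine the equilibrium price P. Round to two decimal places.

Nimbus's profit: π_N = (209 - 4Q)q_N - (58q_N). Setting ∂π_N/∂q_N = 0: 151 - 8q_N - 4(q_K) = 0.
Kestrel's first-order condition: 172 - 8q_K - 4(q_N) = 0.
Rearranging gives the reaction functions q_N = (151 - 4q_K)/8 and q_K = (172 - 4q_N)/8.
Solving the pair: q_N = 65/6, q_K = 193/12.
Total output Q = 323/12, so price P = 209 - 4·(323/12) = 304/3.

101.33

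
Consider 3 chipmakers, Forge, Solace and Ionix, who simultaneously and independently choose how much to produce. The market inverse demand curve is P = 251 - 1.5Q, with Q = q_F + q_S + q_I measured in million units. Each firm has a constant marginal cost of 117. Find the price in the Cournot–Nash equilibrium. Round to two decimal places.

150.50

A representative firm's profit is π_i = q_i(251 - 1.5Q) - 117q_i.
First-order condition (treating rivals' output as given): 134 - 3q_i - (3/2)·Σ_{j≠i} q_j = 0.
By symmetry each firm produces the same amount; substituting Σ_{j≠i} q_j = 2q_i yields q_i = 134/6 = 67/3.
Total output Q = 67, so price P = 251 - (3/2)·67 = 301/2.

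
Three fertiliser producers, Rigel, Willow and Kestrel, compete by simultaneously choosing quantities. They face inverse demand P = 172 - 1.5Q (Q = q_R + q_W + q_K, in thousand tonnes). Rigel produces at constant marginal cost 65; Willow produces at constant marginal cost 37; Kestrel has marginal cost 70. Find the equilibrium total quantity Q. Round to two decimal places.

Rigel's profit: π_R = (172 - 1.5Q)q_R - (65q_R). Setting ∂π_R/∂q_R = 0: 107 - 3q_R - (3/2)(q_W + q_K) = 0.
Willow's profit: π_W = (172 - 1.5Q)q_W - (37q_W). Setting ∂π_W/∂q_W = 0: 135 - 3q_W - (3/2)(q_R + q_K) = 0.
Kestrel's profit: π_K = (172 - 1.5Q)q_K - (70q_K). Setting ∂π_K/∂q_K = 0: 102 - 3q_K - (3/2)(q_R + q_W) = 0.
Adding the 3 first-order conditions: 344 − 6Q = 0, so Q = 172/3.
Back-substituting: q_R = (107 − 86)/(3/2) = 14, q_W = (135 − 86)/(3/2) = 98/3, q_K = (102 − 86)/(3/2) = 32/3.
Total output Q = 14 + 98/3 + 32/3 = 172/3.

57.33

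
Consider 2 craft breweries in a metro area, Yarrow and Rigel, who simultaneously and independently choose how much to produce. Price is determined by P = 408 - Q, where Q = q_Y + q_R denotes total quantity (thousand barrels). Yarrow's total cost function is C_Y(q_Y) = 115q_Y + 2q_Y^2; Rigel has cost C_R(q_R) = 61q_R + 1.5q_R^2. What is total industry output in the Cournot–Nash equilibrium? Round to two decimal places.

Yarrow's profit: π_Y = (408 - Q)q_Y - (115q_Y + 2q_Y²). Setting ∂π_Y/∂q_Y = 0: 293 - 6q_Y - (q_R) = 0.
Rigel's first-order condition: 347 - 5q_R - (q_Y) = 0.
So q_Y = (293 - q_R)/6 and q_R = (347 - q_Y)/5.
Substituting one into the other gives q_Y = 1118/29 and q_R = 1789/29.
Total output Q = 1118/29 + 1789/29 = 100.2414.

100.24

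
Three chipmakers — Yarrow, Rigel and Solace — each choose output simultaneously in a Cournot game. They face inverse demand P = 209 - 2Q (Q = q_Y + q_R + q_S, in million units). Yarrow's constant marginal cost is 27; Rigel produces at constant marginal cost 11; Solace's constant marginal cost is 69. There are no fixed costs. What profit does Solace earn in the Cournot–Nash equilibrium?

50

Yarrow's profit: π_Y = (209 - 2Q)q_Y - (27q_Y). Setting ∂π_Y/∂q_Y = 0: 182 - 4q_Y - 2(q_R + q_S) = 0.
Rigel's first-order condition: 198 - 4q_R - 2(q_Y + q_S) = 0.
Solace's first-order condition: 140 - 4q_S - 2(q_Y + q_R) = 0.
Summing all 3 equations gives 520 − 8Q = 0, hence Q = 65.
Back-substituting: q_Y = (182 − 130)/2 = 26, q_R = (198 − 130)/2 = 34, q_S = (140 − 130)/2 = 5.
Price P = 209 - 2·65 = 79.
Solace's profit: (79 - 69)·5 = 50.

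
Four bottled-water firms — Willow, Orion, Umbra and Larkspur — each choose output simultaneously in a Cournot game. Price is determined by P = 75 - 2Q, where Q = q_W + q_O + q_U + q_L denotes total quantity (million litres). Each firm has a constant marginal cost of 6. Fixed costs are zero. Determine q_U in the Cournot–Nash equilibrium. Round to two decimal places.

Each firm earns π_i = (75 - 2Q)q_i - 6q_i.
Setting ∂π_i/∂q_i = 0 with rivals' quantities fixed: 69 - 4q_i - 2·Σ_{j≠i} q_j = 0.
With identical firms every q_j equals q_i, so Σ_{j≠i} q_j = 3q_i and 69 = 10q_i, giving q_i = 69/10.

6.90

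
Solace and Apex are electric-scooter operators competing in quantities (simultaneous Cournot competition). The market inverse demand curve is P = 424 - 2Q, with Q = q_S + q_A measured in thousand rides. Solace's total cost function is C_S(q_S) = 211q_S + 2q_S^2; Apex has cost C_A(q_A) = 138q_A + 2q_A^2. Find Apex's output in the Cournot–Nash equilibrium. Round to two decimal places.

Solace's profit: π_S = (424 - 2Q)q_S - (211q_S + 2q_S²). Setting ∂π_S/∂q_S = 0: 213 - 8q_S - 2(q_A) = 0.
Apex's first-order condition: 286 - 8q_A - 2(q_S) = 0.
So q_S = (213 - 2q_A)/8 and q_A = (286 - 2q_S)/8.
Substituting one into the other gives q_S = 283/15 and q_A = 931/30.

31.03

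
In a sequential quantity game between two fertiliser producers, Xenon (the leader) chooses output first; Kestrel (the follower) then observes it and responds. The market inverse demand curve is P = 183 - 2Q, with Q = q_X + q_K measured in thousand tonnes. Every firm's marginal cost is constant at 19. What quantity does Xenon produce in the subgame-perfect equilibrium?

Solve by backward induction. Given q_X, the follower Kestrel maximises π_K = (183 - 2q_X - 2q_K)q_K - 19q_K.
Setting the follower's marginal profit to zero, 164 - 2q_X - 4q_K = 0, i.e. q_K = (164 - 2q_X)/4.
The leader anticipates this reaction. Substituting into P = 183 - 2Q gives P = 101 - q_X, so π_X = (101 - q_X)q_X - 19q_X.
Maximising: ∂π_X/∂q_X = 82 - 2q_X = 0, giving q_X = 41.
Then q_K = (164 - 2·41)/4 = 41/2.

41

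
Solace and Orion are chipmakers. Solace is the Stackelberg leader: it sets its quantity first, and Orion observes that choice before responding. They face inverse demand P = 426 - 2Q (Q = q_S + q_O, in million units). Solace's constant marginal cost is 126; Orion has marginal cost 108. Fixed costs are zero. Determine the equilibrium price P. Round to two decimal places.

The follower Orion best-responds to any q_S: π_O = (426 - 2Q)q_O - 108q_O.
Setting the follower's marginal profit to zero, 318 - 2q_S - 4q_O = 0, i.e. q_O = (318 - 2q_S)/4.
Solace substitutes q_O(q_S) into its own profit: π_S = q_S(426 - 2q_S - (318 - 2q_S)/2) - 126q_S = (267 - q_S)q_S - 126q_S.
The leader's first-order condition 141 - 2q_S = 0 yields q_S = 141/2.
Then q_O = (318 - 2·(141/2))/4 = 177/4.
Total output Q = 459/4, so price P = 426 - 2·(459/4) = 393/2.

196.50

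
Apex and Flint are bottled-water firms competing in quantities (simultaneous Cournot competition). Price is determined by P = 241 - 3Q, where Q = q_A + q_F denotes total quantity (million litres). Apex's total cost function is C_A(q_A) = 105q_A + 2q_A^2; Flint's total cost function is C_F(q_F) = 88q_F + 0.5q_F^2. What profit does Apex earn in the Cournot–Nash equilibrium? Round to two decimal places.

326.59

Apex's profit: π_A = (241 - 3Q)q_A - (105q_A + 2q_A²). Setting ∂π_A/∂q_A = 0: 136 - 10q_A - 3(q_F) = 0.
Flint's first-order condition: 153 - 7q_F - 3(q_A) = 0.
Best responses: q_A = (136 - 3q_F)/10, q_F = (153 - 3q_A)/7.
Solving the pair: q_A = 493/61, q_F = 1122/61.
Price P = 241 - 3·(1615/61) = 161.5738.
Apex's profit: 161.5738·(493/61) - 105·(493/61) - 2(493/61)² = 326.5910.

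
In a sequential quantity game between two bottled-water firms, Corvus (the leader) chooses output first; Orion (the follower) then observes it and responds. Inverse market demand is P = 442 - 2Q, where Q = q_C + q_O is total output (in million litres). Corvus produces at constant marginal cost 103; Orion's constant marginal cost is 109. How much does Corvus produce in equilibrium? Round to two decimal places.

86.25

Solve by backward induction. Given q_C, the follower Orion maximises π_O = (442 - 2q_C - 2q_O)q_O - 109q_O.
∂π_O/∂q_O = 333 - 2q_C - 4q_O = 0 gives the reaction function q_O = (333 - 2q_C)/4.
Corvus substitutes q_O(q_C) into its own profit: π_C = q_C(442 - 2q_C - (333 - 2q_C)/2) - 103q_C = (551/2 - q_C)q_C - 103q_C.
Leader FOC: 345/2 - 2q_C = 0, so q_C = 345/4.
Then q_O = (333 - 2·(345/4))/4 = 321/8.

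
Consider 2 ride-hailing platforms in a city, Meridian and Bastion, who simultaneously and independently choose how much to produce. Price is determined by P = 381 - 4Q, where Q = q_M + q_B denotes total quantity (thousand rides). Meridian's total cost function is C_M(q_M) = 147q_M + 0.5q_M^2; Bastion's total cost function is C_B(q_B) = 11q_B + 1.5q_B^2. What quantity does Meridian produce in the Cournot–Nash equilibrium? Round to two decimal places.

Meridian's profit: π_M = (381 - 4Q)q_M - (147q_M + (1/2)q_M²). Setting ∂π_M/∂q_M = 0: 234 - 9q_M - 4(q_B) = 0.
Bastion's profit: π_B = (381 - 4Q)q_B - (11q_B + (3/2)q_B²). Setting ∂π_B/∂q_B = 0: 370 - 11q_B - 4(q_M) = 0.
Rearranging gives the reaction functions q_M = (234 - 4q_B)/9 and q_B = (370 - 4q_M)/11.
Solving the pair: q_M = 1094/83, q_B = 28.8434.

13.18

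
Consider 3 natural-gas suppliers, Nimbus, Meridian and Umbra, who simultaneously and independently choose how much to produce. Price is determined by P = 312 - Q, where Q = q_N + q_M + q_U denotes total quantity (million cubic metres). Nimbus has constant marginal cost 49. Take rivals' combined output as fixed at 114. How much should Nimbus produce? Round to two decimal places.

With rivals' combined output fixed at 114, Nimbus's profit is π_N = (312 - 114 - q_N)q_N - (49q_N) = (198 - q_N)q_N - (49q_N).
∂π_N/∂q_N = 149 - 2q_N = 0, so q_N = 149/2.

74.50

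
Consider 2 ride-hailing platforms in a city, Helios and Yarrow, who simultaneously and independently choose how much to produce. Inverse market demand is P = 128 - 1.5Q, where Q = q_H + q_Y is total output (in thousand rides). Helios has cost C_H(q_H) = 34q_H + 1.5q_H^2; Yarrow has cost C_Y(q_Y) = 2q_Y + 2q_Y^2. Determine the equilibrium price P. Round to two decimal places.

87.09

Helios's profit: π_H = (128 - 1.5Q)q_H - (34q_H + (3/2)q_H²). Setting ∂π_H/∂q_H = 0: 94 - 6q_H - (3/2)(q_Y) = 0.
Yarrow's first-order condition: 126 - 7q_Y - (3/2)(q_H) = 0.
Rearranging gives the reaction functions q_H = (94 - (3/2)q_Y)/6 and q_Y = (126 - (3/2)q_H)/7.
Substituting one into the other gives q_H = 1876/159 and q_Y = 820/53.
Total output Q = 27.2704, so price P = 128 - (3/2)·27.2704 = 87.0943.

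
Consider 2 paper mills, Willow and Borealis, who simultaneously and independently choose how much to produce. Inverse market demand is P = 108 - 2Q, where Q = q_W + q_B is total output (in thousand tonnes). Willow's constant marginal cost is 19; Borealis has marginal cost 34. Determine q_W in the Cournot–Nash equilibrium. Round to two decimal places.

17.33

Willow's profit: π_W = (108 - 2Q)q_W - (19q_W). Setting ∂π_W/∂q_W = 0: 89 - 4q_W - 2(q_B) = 0.
Borealis's profit: π_B = (108 - 2Q)q_B - (34q_B). Setting ∂π_B/∂q_B = 0: 74 - 4q_B - 2(q_W) = 0.
Rearranging gives the reaction functions q_W = (89 - 2q_B)/4 and q_B = (74 - 2q_W)/4.
Solving the pair: q_W = 52/3, q_B = 59/6.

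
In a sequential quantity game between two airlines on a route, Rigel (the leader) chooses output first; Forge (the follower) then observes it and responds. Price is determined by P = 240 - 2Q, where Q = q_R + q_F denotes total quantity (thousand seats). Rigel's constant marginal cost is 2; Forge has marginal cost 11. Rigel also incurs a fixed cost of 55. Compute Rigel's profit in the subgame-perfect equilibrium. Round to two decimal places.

3758.06

Solve by backward induction. Given q_R, the follower Forge maximises π_F = (240 - 2q_R - 2q_F)q_F - 11q_F.
∂π_F/∂q_F = 229 - 2q_R - 4q_F = 0 gives the reaction function q_F = (229 - 2q_R)/4.
Rigel substitutes q_F(q_R) into its own profit: π_R = q_R(240 - 2q_R - (229 - 2q_R)/2) - 2q_R = (251/2 - q_R)q_R - 2q_R.
The leader's first-order condition 247/2 - 2q_R = 0 yields q_R = 247/4.
Then q_F = (229 - 2·(247/4))/4 = 211/8.
Price P = 240 - 2·(705/8) = 255/4.
Rigel's profit: (255/4 - 2)·(247/4) - 55 = 3758.0625.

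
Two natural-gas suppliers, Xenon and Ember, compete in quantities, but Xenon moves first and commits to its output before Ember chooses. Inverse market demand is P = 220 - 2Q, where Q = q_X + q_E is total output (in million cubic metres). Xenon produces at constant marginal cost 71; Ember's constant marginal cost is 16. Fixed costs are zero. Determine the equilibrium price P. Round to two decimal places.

The follower Ember best-responds to any q_X: π_E = (220 - 2Q)q_E - 16q_E.
Setting the follower's marginal profit to zero, 204 - 2q_X - 4q_E = 0, i.e. q_E = (204 - 2q_X)/4.
Xenon substitutes q_E(q_X) into its own profit: π_X = q_X(220 - 2q_X - (204 - 2q_X)/2) - 71q_X = (118 - q_X)q_X - 71q_X.
The leader's first-order condition 47 - 2q_X = 0 yields q_X = 47/2.
Then q_E = (204 - 2·(47/2))/4 = 157/4.
Total output Q = 251/4, so price P = 220 - 2·(251/4) = 189/2.

94.50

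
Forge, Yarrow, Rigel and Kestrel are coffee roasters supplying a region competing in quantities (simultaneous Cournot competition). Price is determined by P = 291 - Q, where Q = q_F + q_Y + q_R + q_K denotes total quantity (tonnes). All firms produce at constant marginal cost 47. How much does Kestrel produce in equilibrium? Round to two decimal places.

Each firm earns π_i = (291 - Q)q_i - 47q_i.
Setting ∂π_i/∂q_i = 0 with rivals' quantities fixed: 244 - 2q_i - Σ_{j≠i} q_j = 0.
By symmetry each firm produces the same amount; substituting Σ_{j≠i} q_j = 3q_i yields q_i = 244/5.

48.80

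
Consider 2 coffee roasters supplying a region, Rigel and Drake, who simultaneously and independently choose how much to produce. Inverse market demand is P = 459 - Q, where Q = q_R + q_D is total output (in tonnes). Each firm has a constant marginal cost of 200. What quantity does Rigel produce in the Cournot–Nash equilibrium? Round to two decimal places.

A representative firm's profit is π_i = q_i(459 - Q) - 200q_i.
Setting ∂π_i/∂q_i = 0 with rivals' quantities fixed: 259 - 2q_i - q_j = 0.
By symmetry each firm produces the same amount; substituting q_j = q_i yields q_i = 259/3.

86.33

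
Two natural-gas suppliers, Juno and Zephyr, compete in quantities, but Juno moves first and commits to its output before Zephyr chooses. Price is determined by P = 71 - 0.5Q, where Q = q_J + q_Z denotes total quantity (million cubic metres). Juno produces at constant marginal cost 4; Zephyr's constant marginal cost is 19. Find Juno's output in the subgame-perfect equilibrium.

Solve by backward induction. Given q_J, the follower Zephyr maximises π_Z = (71 - (1/2)q_J - (1/2)q_Z)q_Z - 19q_Z.
Follower FOC: 52 - (1/2)q_J - q_Z = 0, so q_Z(q_J) = (52 - (1/2)q_J).
The leader anticipates this reaction. Substituting into P = 71 - 0.5Q gives P = 45 - (1/4)q_J, so π_J = (45 - (1/4)q_J)q_J - 4q_J.
Leader FOC: 41 - (1/2)q_J = 0, so q_J = 82.
Then q_Z = (52 - (1/2)·82) = 11.

82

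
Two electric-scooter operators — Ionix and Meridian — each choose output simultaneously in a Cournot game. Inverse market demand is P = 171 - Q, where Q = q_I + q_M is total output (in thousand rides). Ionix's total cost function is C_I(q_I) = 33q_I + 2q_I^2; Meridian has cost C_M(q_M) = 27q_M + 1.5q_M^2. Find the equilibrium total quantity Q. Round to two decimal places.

43.86

Ionix's profit: π_I = (171 - Q)q_I - (33q_I + 2q_I²). Setting ∂π_I/∂q_I = 0: 138 - 6q_I - (q_M) = 0.
Meridian's first-order condition: 144 - 5q_M - (q_I) = 0.
Rearranging gives the reaction functions q_I = (138 - q_M)/6 and q_M = (144 - q_I)/5.
Substituting one into the other gives q_I = 546/29 and q_M = 726/29.
Total output Q = 546/29 + 726/29 = 1272/29.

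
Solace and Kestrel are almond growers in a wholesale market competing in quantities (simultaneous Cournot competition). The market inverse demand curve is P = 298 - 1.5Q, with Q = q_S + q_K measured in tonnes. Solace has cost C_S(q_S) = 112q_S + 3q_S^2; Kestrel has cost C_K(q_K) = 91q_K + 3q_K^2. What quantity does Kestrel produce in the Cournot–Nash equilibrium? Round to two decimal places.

20.11

Solace's profit: π_S = (298 - 1.5Q)q_S - (112q_S + 3q_S²). Setting ∂π_S/∂q_S = 0: 186 - 9q_S - (3/2)(q_K) = 0.
Kestrel's profit: π_K = (298 - 1.5Q)q_K - (91q_K + 3q_K²). Setting ∂π_K/∂q_K = 0: 207 - 9q_K - (3/2)(q_S) = 0.
Rearranging gives the reaction functions q_S = (186 - (3/2)q_K)/9 and q_K = (207 - (3/2)q_S)/9.
Solving the pair: q_S = 606/35, q_K = 704/35.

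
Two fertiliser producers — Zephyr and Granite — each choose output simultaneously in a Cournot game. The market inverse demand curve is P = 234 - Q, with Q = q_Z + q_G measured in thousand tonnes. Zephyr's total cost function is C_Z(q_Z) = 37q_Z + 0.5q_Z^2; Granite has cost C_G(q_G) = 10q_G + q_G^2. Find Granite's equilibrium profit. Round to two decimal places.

3729.34

Zephyr's profit: π_Z = (234 - Q)q_Z - (37q_Z + (1/2)q_Z²). Setting ∂π_Z/∂q_Z = 0: 197 - 3q_Z - (q_G) = 0.
Granite's profit: π_G = (234 - Q)q_G - (10q_G + q_G²). Setting ∂π_G/∂q_G = 0: 224 - 4q_G - (q_Z) = 0.
Best responses: q_Z = (197 - q_G)/3, q_G = (224 - q_Z)/4.
Substituting one into the other gives q_Z = 564/11 and q_G = 475/11.
Price P = 234 - 1039/11 = 1535/11.
Granite's profit: (1535/11)·(475/11) - 10·(475/11) - (475/11)² = 3729.3388.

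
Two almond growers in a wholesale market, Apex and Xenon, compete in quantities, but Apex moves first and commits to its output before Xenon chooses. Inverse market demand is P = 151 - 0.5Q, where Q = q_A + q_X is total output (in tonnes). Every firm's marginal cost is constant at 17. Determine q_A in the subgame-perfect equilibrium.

The follower Xenon best-responds to any q_A: π_X = (151 - 0.5Q)q_X - 17q_X.
Follower FOC: 134 - (1/2)q_A - q_X = 0, so q_X(q_A) = (134 - (1/2)q_A).
Apex substitutes q_X(q_A) into its own profit: π_A = q_A(151 - (1/2)q_A - (134 - (1/2)q_A)/2) - 17q_A = (84 - (1/4)q_A)q_A - 17q_A.
Leader FOC: 67 - (1/2)q_A = 0, so q_A = 134.
Then q_X = (134 - (1/2)·134) = 67.

134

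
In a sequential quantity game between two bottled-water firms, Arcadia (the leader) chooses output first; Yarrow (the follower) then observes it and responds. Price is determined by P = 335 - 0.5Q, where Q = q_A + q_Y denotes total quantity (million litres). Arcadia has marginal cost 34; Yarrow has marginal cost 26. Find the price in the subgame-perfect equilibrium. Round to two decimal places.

Solve by backward induction. Given q_A, the follower Yarrow maximises π_Y = (335 - (1/2)q_A - (1/2)q_Y)q_Y - 26q_Y.
Setting the follower's marginal profit to zero, 309 - (1/2)q_A - q_Y = 0, i.e. q_Y = (309 - (1/2)q_A).
Arcadia substitutes q_Y(q_A) into its own profit: π_A = q_A(335 - (1/2)q_A - (309 - (1/2)q_A)/2) - 34q_A = (361/2 - (1/4)q_A)q_A - 34q_A.
Maximising: ∂π_A/∂q_A = 293/2 - (1/2)q_A = 0, giving q_A = 293.
Then q_Y = (309 - (1/2)·293) = 325/2.
Total output Q = 911/2, so price P = 335 - (1/2)·(911/2) = 429/4.

107.25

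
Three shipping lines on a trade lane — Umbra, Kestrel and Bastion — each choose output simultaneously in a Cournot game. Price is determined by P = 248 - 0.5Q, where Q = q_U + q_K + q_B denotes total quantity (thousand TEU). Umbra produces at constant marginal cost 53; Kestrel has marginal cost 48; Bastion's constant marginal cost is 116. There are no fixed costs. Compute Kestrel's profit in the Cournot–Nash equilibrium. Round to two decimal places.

9316.13

Umbra's profit: π_U = (248 - 0.5Q)q_U - (53q_U). Setting ∂π_U/∂q_U = 0: 195 - q_U - (1/2)(q_K + q_B) = 0.
Kestrel's first-order condition: 200 - q_K - (1/2)(q_U + q_B) = 0.
Bastion's first-order condition: 132 - q_B - (1/2)(q_U + q_K) = 0.
Summing all 3 equations gives 527 − 2Q = 0, hence Q = 527/2.
Back-substituting: q_U = (195 − 527/4)/(1/2) = 253/2, q_K = (200 − 527/4)/(1/2) = 273/2, q_B = (132 − 527/4)/(1/2) = 1/2.
Price P = 248 - (1/2)·(527/2) = 465/4.
Kestrel's profit: (465/4 - 48)·(273/2) = 9316.1250.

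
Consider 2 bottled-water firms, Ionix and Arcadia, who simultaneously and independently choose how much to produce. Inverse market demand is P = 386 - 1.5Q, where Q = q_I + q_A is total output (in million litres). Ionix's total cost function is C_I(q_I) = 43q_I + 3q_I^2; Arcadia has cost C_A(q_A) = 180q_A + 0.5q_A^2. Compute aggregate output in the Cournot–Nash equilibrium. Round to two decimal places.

71.19

Ionix's profit: π_I = (386 - 1.5Q)q_I - (43q_I + 3q_I²). Setting ∂π_I/∂q_I = 0: 343 - 9q_I - (3/2)(q_A) = 0.
Arcadia's profit: π_A = (386 - 1.5Q)q_A - (180q_A + (1/2)q_A²). Setting ∂π_A/∂q_A = 0: 206 - 4q_A - (3/2)(q_I) = 0.
So q_I = (343 - (3/2)q_A)/9 and q_A = (206 - (3/2)q_I)/4.
Substituting one into the other gives q_I = 31.4963 and q_A = 1786/45.
Total output Q = 31.4963 + 1786/45 = 1922/27.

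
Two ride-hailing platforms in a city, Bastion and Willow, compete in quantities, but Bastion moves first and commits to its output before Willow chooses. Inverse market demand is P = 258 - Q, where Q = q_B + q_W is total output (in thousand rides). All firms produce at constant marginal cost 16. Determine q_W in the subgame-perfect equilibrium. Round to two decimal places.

Solve by backward induction. Given q_B, the follower Willow maximises π_W = (258 - q_B - q_W)q_W - 16q_W.
Setting the follower's marginal profit to zero, 242 - q_B - 2q_W = 0, i.e. q_W = (242 - q_B)/2.
Bastion substitutes q_W(q_B) into its own profit: π_B = q_B(258 - q_B - (242 - q_B)/2) - 16q_B = (137 - (1/2)q_B)q_B - 16q_B.
Leader FOC: 121 - q_B = 0, so q_B = 121.
Then q_W = (242 - 121)/2 = 121/2.

60.50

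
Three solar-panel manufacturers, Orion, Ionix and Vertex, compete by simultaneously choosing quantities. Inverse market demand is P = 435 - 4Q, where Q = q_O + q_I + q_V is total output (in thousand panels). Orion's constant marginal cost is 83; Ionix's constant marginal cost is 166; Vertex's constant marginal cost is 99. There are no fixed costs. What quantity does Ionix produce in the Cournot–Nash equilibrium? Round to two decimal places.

Orion's profit: π_O = (435 - 4Q)q_O - (83q_O). Setting ∂π_O/∂q_O = 0: 352 - 8q_O - 4(q_I + q_V) = 0.
Ionix's profit: π_I = (435 - 4Q)q_I - (166q_I). Setting ∂π_I/∂q_I = 0: 269 - 8q_I - 4(q_O + q_V) = 0.
Vertex's profit: π_V = (435 - 4Q)q_V - (99q_V). Setting ∂π_V/∂q_V = 0: 336 - 8q_V - 4(q_O + q_I) = 0.
Adding the 3 conditions: 957 − 8Q − 8Q = 0, i.e. Q = 957/16.
Back-substituting: q_O = (352 − 957/4)/4 = 451/16, q_I = (269 − 957/4)/4 = 119/16, q_V = (336 − 957/4)/4 = 387/16.

7.44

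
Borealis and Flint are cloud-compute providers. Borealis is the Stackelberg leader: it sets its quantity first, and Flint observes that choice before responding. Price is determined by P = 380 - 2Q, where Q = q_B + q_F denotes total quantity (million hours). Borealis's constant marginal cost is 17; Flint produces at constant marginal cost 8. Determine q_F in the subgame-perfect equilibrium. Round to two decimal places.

The follower Flint best-responds to any q_B: π_F = (380 - 2Q)q_F - 8q_F.
∂π_F/∂q_F = 372 - 2q_B - 4q_F = 0 gives the reaction function q_F = (372 - 2q_B)/4.
Borealis substitutes q_F(q_B) into its own profit: π_B = q_B(380 - 2q_B - (372 - 2q_B)/2) - 17q_B = (194 - q_B)q_B - 17q_B.
Maximising: ∂π_B/∂q_B = 177 - 2q_B = 0, giving q_B = 177/2.
Then q_F = (372 - 2·(177/2))/4 = 195/4.

48.75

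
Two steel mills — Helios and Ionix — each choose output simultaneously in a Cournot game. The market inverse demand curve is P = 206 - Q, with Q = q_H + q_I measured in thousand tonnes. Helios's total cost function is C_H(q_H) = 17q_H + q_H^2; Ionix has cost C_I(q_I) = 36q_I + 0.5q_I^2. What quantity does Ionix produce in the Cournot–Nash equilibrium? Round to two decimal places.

44.64

Helios's profit: π_H = (206 - Q)q_H - (17q_H + q_H²). Setting ∂π_H/∂q_H = 0: 189 - 4q_H - (q_I) = 0.
Ionix's profit: π_I = (206 - Q)q_I - (36q_I + (1/2)q_I²). Setting ∂π_I/∂q_I = 0: 170 - 3q_I - (q_H) = 0.
Best responses: q_H = (189 - q_I)/4, q_I = (170 - q_H)/3.
Solving the pair: q_H = 397/11, q_I = 491/11.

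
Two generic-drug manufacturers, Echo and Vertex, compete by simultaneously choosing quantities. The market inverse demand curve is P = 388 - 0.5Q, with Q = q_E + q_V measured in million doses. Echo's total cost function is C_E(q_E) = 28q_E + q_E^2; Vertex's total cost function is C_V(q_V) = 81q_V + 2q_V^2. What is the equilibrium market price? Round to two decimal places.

Echo's profit: π_E = (388 - 0.5Q)q_E - (28q_E + q_E²). Setting ∂π_E/∂q_E = 0: 360 - 3q_E - (1/2)(q_V) = 0.
Vertex's profit: π_V = (388 - 0.5Q)q_V - (81q_V + 2q_V²). Setting ∂π_V/∂q_V = 0: 307 - 5q_V - (1/2)(q_E) = 0.
So q_E = (360 - (1/2)q_V)/3 and q_V = (307 - (1/2)q_E)/5.
Substituting one into the other gives q_E = 111.6271 and q_V = 50.2373.
Total output Q = 161.8644, so price P = 388 - (1/2)·161.8644 = 307.0678.

307.07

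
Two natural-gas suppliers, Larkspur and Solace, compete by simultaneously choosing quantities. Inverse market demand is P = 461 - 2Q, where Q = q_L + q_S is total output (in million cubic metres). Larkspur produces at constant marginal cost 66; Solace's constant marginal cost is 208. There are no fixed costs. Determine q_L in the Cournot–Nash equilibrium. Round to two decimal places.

89.50

Larkspur's profit: π_L = (461 - 2Q)q_L - (66q_L). Setting ∂π_L/∂q_L = 0: 395 - 4q_L - 2(q_S) = 0.
Solace's first-order condition: 253 - 4q_S - 2(q_L) = 0.
So q_L = (395 - 2q_S)/4 and q_S = (253 - 2q_L)/4.
Solving the pair: q_L = 179/2, q_S = 37/2.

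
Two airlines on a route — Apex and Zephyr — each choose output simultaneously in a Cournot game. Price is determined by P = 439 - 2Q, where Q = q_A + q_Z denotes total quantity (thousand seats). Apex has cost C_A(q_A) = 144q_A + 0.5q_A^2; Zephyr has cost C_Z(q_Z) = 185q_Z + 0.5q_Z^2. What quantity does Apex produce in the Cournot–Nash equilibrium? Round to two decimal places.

46.05

Apex's profit: π_A = (439 - 2Q)q_A - (144q_A + (1/2)q_A²). Setting ∂π_A/∂q_A = 0: 295 - 5q_A - 2(q_Z) = 0.
Zephyr's first-order condition: 254 - 5q_Z - 2(q_A) = 0.
Rearranging gives the reaction functions q_A = (295 - 2q_Z)/5 and q_Z = (254 - 2q_A)/5.
Substituting one into the other gives q_A = 967/21 and q_Z = 680/21.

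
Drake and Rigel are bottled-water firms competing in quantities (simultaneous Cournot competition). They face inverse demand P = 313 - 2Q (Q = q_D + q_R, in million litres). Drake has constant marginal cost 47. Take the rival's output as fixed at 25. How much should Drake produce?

With the rival's output fixed at 25, Drake's profit is π_D = (313 - 2·25 - 2q_D)q_D - (47q_D) = (263 - 2q_D)q_D - (47q_D).
∂π_D/∂q_D = 216 - 4q_D = 0, so q_D = 54.

54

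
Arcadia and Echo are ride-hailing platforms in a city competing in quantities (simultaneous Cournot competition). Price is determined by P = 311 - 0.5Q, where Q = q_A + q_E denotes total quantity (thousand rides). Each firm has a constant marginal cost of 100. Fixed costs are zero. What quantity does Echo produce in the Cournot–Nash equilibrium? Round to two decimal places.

A representative firm's profit is π_i = q_i(311 - 0.5Q) - 100q_i.
First-order condition (treating rivals' output as given): 211 - q_i - (1/2)q_j = 0.
With identical firms every q_j equals q_i, so q_j = q_i and 211 = (3/2)q_i, giving q_i = 422/3.

140.67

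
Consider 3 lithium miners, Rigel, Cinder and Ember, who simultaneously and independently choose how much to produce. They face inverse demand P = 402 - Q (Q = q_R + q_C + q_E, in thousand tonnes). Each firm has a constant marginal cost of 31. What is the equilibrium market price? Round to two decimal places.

Each firm earns π_i = (402 - Q)q_i - 31q_i.
First-order condition (treating rivals' output as given): 371 - 2q_i - Σ_{j≠i} q_j = 0.
With identical firms every q_j equals q_i, so Σ_{j≠i} q_j = 2q_i and 371 = 4q_i, giving q_i = 371/4.
Total output Q = 1113/4, so price P = 402 - 1113/4 = 495/4.

123.75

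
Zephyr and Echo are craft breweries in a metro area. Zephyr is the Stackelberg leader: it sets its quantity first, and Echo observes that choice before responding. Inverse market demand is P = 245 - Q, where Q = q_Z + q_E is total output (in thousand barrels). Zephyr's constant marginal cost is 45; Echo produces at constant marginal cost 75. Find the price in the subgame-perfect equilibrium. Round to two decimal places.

102.50

Solve by backward induction. Given q_Z, the follower Echo maximises π_E = (245 - q_Z - q_E)q_E - 75q_E.
Follower FOC: 170 - q_Z - 2q_E = 0, so q_E(q_Z) = (170 - q_Z)/2.
Zephyr substitutes q_E(q_Z) into its own profit: π_Z = q_Z(245 - q_Z - (170 - q_Z)/2) - 45q_Z = (160 - (1/2)q_Z)q_Z - 45q_Z.
Leader FOC: 115 - q_Z = 0, so q_Z = 115.
Then q_E = (170 - 115)/2 = 55/2.
Total output Q = 285/2, so price P = 245 - 285/2 = 205/2.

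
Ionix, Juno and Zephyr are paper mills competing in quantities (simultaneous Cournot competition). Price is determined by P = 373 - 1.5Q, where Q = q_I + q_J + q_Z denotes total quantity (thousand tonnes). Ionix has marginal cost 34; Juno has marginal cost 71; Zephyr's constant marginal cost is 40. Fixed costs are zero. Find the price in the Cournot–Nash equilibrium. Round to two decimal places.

Ionix's profit: π_I = (373 - 1.5Q)q_I - (34q_I). Setting ∂π_I/∂q_I = 0: 339 - 3q_I - (3/2)(q_J + q_Z) = 0.
Juno's first-order condition: 302 - 3q_J - (3/2)(q_I + q_Z) = 0.
Zephyr's first-order condition: 333 - 3q_Z - (3/2)(q_I + q_J) = 0.
Summing all 3 equations gives 974 − 6Q = 0, hence Q = 487/3.
Back-substituting: q_I = (339 − 487/2)/(3/2) = 191/3, q_J = (302 − 487/2)/(3/2) = 39, q_Z = (333 − 487/2)/(3/2) = 179/3.
Total output Q = 487/3, so price P = 373 - (3/2)·(487/3) = 259/2.

129.50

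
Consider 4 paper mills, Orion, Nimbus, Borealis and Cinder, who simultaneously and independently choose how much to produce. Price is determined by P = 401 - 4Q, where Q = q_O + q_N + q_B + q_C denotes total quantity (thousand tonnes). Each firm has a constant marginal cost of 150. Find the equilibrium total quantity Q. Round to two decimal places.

Each firm earns π_i = (401 - 4Q)q_i - 150q_i.
Setting ∂π_i/∂q_i = 0 with rivals' quantities fixed: 251 - 8q_i - 4·Σ_{j≠i} q_j = 0.
By symmetry each firm produces the same amount; substituting Σ_{j≠i} q_j = 3q_i yields q_i = 251/20.
Total output Q = 251/20 + 251/20 + 251/20 + 251/20 = 251/5.

50.20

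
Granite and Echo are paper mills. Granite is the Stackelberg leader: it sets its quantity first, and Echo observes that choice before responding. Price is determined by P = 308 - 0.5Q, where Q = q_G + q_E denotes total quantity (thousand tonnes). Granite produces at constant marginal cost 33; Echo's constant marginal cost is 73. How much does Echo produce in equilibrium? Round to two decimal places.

The follower Echo best-responds to any q_G: π_E = (308 - 0.5Q)q_E - 73q_E.
Follower FOC: 235 - (1/2)q_G - q_E = 0, so q_E(q_G) = (235 - (1/2)q_G).
The leader anticipates this reaction. Substituting into P = 308 - 0.5Q gives P = 381/2 - (1/4)q_G, so π_G = (381/2 - (1/4)q_G)q_G - 33q_G.
Leader FOC: 315/2 - (1/2)q_G = 0, so q_G = 315.
Then q_E = (235 - (1/2)·315) = 155/2.

77.50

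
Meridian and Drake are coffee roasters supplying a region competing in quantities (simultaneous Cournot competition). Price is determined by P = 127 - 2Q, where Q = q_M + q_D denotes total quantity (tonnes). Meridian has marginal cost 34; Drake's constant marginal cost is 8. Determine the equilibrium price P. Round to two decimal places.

Meridian's profit: π_M = (127 - 2Q)q_M - (34q_M). Setting ∂π_M/∂q_M = 0: 93 - 4q_M - 2(q_D) = 0.
Drake's first-order condition: 119 - 4q_D - 2(q_M) = 0.
Rearranging gives the reaction functions q_M = (93 - 2q_D)/4 and q_D = (119 - 2q_M)/4.
Solving the pair: q_M = 67/6, q_D = 145/6.
Total output Q = 106/3, so price P = 127 - 2·(106/3) = 169/3.

56.33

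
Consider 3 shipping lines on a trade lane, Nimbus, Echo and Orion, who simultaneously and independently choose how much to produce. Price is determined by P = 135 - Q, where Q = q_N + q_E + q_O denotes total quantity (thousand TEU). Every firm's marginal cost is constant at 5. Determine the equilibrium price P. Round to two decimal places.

37.50

A representative firm's profit is π_i = q_i(135 - Q) - 5q_i.
Setting ∂π_i/∂q_i = 0 with rivals' quantities fixed: 130 - 2q_i - Σ_{j≠i} q_j = 0.
By symmetry each firm produces the same amount; substituting Σ_{j≠i} q_j = 2q_i yields q_i = 130/4 = 65/2.
Total output Q = 195/2, so price P = 135 - 195/2 = 75/2.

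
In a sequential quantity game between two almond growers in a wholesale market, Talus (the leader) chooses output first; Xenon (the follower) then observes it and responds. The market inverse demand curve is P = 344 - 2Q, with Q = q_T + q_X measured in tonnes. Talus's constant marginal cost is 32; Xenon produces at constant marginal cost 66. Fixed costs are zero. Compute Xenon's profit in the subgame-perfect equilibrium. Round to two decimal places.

1378.13

Solve by backward induction. Given q_T, the follower Xenon maximises π_X = (344 - 2q_T - 2q_X)q_X - 66q_X.
∂π_X/∂q_X = 278 - 2q_T - 4q_X = 0 gives the reaction function q_X = (278 - 2q_T)/4.
Talus substitutes q_X(q_T) into its own profit: π_T = q_T(344 - 2q_T - (278 - 2q_T)/2) - 32q_T = (205 - q_T)q_T - 32q_T.
Leader FOC: 173 - 2q_T = 0, so q_T = 173/2.
Then q_X = (278 - 2·(173/2))/4 = 105/4.
Price P = 344 - 2·(451/4) = 237/2.
Xenon's profit: (237/2 - 66)·(105/4) = 1378.1250.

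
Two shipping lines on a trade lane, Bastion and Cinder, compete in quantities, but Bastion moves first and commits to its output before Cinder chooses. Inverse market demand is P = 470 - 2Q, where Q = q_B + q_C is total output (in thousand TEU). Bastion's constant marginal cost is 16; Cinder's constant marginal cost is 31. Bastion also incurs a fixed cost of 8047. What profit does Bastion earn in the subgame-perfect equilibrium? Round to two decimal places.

5700.56

The follower Cinder best-responds to any q_B: π_C = (470 - 2Q)q_C - 31q_C.
∂π_C/∂q_C = 439 - 2q_B - 4q_C = 0 gives the reaction function q_C = (439 - 2q_B)/4.
The leader anticipates this reaction. Substituting into P = 470 - 2Q gives P = 501/2 - q_B, so π_B = (501/2 - q_B)q_B - 16q_B.
The leader's first-order condition 469/2 - 2q_B = 0 yields q_B = 469/4.
Then q_C = (439 - 2·(469/4))/4 = 409/8.
Price P = 470 - 2·(1347/8) = 533/4.
Bastion's profit: (533/4 - 16)·(469/4) - 8047 = 5700.5625.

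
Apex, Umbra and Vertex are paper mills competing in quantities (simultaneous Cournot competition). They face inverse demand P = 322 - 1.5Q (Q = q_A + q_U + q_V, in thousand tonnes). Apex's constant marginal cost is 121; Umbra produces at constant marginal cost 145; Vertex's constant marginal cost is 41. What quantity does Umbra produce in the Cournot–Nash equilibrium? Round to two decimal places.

Apex's profit: π_A = (322 - 1.5Q)q_A - (121q_A). Setting ∂π_A/∂q_A = 0: 201 - 3q_A - (3/2)(q_U + q_V) = 0.
Umbra's first-order condition: 177 - 3q_U - (3/2)(q_A + q_V) = 0.
Vertex's first-order condition: 281 - 3q_V - (3/2)(q_A + q_U) = 0.
Adding the 3 first-order conditions: 659 − 6Q = 0, so Q = 659/6.
Back-substituting: q_A = (201 − 659/4)/(3/2) = 145/6, q_U = (177 − 659/4)/(3/2) = 49/6, q_V = (281 − 659/4)/(3/2) = 155/2.

8.17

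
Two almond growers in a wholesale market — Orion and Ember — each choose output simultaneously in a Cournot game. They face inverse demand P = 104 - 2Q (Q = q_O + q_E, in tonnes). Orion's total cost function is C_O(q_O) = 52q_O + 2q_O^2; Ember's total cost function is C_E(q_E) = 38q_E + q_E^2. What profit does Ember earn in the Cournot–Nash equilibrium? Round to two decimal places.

Orion's profit: π_O = (104 - 2Q)q_O - (52q_O + 2q_O²). Setting ∂π_O/∂q_O = 0: 52 - 8q_O - 2(q_E) = 0.
Ember's profit: π_E = (104 - 2Q)q_E - (38q_E + q_E²). Setting ∂π_E/∂q_E = 0: 66 - 6q_E - 2(q_O) = 0.
Rearranging gives the reaction functions q_O = (52 - 2q_E)/8 and q_E = (66 - 2q_O)/6.
Substituting one into the other gives q_O = 45/11 and q_E = 106/11.
Price P = 104 - 2·(151/11) = 842/11.
Ember's profit: (842/11)·(106/11) - 38·(106/11) - (106/11)² = 278.5785.

278.58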